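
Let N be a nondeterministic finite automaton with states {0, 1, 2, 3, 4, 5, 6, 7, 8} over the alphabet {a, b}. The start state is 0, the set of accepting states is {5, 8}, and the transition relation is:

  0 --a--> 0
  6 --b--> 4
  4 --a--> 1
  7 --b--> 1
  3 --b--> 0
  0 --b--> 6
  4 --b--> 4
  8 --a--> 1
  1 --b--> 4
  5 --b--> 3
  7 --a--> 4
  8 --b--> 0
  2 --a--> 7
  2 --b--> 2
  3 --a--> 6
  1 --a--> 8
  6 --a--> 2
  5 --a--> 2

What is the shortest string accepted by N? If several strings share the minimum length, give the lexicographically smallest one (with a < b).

A breadth-first search from 0 reaches an accepting state first via the path 0 → 6 → 4 → 1 → 8 on input bbaa.
No string of length < 4 is accepted (BFS exhausts all shorter strings without reaching an accepting state), and bbaa is the lexicographically least accepting string of length 4.

bbaa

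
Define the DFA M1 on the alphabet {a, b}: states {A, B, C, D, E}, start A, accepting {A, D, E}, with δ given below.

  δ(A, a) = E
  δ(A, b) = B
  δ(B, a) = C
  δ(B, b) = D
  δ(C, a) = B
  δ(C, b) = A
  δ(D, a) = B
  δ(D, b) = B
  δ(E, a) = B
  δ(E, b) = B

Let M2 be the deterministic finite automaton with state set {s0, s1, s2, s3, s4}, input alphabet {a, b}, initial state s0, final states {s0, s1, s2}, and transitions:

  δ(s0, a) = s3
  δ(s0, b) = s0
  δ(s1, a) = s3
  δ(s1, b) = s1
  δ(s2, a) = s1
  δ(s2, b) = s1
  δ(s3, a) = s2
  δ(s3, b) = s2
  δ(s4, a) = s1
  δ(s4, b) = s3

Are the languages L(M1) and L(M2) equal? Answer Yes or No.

The string a is accepted by M1 but rejected by M2.
So L(M1) ≠ L(M2).

No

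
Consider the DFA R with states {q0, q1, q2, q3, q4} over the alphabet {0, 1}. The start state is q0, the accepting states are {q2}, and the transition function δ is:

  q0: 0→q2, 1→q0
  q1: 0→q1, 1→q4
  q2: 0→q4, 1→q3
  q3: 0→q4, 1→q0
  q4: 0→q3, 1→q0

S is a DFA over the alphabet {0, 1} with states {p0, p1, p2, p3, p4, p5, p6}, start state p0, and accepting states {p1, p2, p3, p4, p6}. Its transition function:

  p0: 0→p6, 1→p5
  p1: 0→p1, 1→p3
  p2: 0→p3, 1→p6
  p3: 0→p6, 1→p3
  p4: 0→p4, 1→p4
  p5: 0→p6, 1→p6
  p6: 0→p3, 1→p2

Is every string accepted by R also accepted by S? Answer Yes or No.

Yes

Exploring the product automaton R × S from the start pair (q0, p0), following both machines on each input symbol, reaches 12 state pairs: (q0, p0), (q2, p6), (q0, p5), (q4, p3), (q3, p2), (q0, p6), (q3, p6), (q0, p3), (q2, p3), (q0, p2), (q4, p6), (q3, p3).
R accepts in {q2} and S accepts in {p1, p2, p3, p4, p6}. The reachable pairs whose R-component is accepting are (q2, p6), (q2, p3); in each of them the S-component is accepting too, so the product for L(R) \ L(S) (R-component accepting, S-component rejecting) has no reachable accepting pair and the difference is empty.
Hence every string in L(R) is also in L(S).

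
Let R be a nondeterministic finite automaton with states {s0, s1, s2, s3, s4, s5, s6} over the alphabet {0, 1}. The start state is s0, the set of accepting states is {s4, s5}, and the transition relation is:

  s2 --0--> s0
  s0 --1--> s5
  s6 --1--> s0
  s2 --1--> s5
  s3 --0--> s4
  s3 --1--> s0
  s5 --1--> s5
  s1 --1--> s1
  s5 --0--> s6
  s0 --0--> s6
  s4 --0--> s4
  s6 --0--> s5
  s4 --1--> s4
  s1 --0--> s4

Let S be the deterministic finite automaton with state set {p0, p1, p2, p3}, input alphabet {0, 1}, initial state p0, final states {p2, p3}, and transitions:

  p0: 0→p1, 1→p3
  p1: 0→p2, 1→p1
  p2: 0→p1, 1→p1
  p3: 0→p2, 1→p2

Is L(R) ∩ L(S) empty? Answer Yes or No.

The string 1 is accepted by both R and S.
Hence L(R) ∩ L(S) ≠ ∅.

No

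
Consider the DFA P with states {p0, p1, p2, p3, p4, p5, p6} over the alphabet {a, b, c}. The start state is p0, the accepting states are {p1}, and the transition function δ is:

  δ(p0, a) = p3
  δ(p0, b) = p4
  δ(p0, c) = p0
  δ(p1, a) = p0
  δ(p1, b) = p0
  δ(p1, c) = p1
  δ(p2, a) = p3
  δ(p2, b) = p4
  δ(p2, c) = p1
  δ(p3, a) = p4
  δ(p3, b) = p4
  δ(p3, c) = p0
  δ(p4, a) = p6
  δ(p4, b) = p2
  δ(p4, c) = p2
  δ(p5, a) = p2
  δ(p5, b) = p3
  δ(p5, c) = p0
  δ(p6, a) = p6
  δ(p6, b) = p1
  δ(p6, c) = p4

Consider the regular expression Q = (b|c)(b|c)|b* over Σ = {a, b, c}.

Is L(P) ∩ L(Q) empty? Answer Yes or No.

Yes

Converting the expression Q to a DFA (subset construction, then merging equivalent states) gives the minimal DFA with states {q0, q1, q2, q3, q4, q5}, start state q0, accepting states {q0, q2, q4, q5} and transitions q0: a→q1, b→q2, c→q3; q1: a→q1, b→q1, c→q1; q2: a→q1, b→q4, c→q5; q3: a→q1, b→q5, c→q5; q4: a→q1, b→q4, c→q1; q5: a→q1, b→q1, c→q1.
Exploring the product automaton P × Q from the start pair (p0, q0), following both machines on each input symbol, reaches 14 state pairs: (p0, q0), (p3, q1), (p4, q2), (p0, q3), (p4, q1), (p0, q1), (p6, q1), (p2, q4), (p2, q5), (p4, q5), (p0, q5), (p2, q1), (p1, q1), (p4, q4).
P accepts in {p1} and Q accepts in {q0, q2, q4, q5}; no reachable pair has both components accepting, so no string drives both machines to acceptance simultaneously and L(P) ∩ L(Q) = ∅.
So no string is accepted by both, and the intersection is empty.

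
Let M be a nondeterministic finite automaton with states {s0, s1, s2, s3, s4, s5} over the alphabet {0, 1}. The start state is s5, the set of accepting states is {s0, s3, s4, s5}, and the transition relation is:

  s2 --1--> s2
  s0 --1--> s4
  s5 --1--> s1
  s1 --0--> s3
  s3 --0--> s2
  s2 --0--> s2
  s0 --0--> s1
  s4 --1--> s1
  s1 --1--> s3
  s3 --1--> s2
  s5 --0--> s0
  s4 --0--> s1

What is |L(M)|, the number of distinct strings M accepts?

11

The useful subgraph on states {s0, s1, s3, s4, s5} is acyclic, so L(M) is finite; the longest accepting path visits 5 useful states, giving maximum string length 4.
Counting accepting paths from s5 by length: 1 of length 0, 1 of length 1, 3 of length 2, 2 of length 3, 4 of length 4. Total 11.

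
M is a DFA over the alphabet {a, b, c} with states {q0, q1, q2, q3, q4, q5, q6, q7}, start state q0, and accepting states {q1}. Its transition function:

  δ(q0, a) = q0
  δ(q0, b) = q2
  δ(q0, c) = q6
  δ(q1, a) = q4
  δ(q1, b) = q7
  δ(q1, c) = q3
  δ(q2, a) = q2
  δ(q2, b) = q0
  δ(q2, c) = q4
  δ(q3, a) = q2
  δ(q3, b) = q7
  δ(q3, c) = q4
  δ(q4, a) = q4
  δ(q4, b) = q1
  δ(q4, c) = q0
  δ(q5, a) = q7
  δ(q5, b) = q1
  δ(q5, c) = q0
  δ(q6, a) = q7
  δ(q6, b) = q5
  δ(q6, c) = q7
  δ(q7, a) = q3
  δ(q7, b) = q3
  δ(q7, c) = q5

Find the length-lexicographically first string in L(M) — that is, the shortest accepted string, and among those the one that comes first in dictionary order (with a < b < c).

bcb

A breadth-first search from q0 reaches an accepting state first via the path q0 → q2 → q4 → q1 on input bcb.
No string of length < 3 is accepted (BFS exhausts all shorter strings without reaching an accepting state), and bcb is the lexicographically least accepting string of length 3.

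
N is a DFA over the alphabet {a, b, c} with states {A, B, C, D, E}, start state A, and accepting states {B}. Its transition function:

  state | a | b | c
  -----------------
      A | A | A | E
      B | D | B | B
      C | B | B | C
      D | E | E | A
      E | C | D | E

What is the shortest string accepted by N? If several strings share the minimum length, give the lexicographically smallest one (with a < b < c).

A breadth-first search from A reaches an accepting state first via the path A → E → C → B on input caa.
No string of length < 3 is accepted (BFS exhausts all shorter strings without reaching an accepting state), and caa is the lexicographically least accepting string of length 3.

caa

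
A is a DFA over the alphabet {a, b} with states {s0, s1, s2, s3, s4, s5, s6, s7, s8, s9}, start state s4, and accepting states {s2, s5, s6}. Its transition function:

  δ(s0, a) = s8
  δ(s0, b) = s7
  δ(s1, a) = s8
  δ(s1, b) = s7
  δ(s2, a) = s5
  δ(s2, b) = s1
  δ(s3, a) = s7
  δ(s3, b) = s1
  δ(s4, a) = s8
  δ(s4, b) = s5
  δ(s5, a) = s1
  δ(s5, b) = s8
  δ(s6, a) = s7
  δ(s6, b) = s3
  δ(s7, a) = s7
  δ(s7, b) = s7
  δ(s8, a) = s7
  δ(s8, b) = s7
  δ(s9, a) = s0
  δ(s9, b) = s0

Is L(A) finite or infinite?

finite

The useful states (reachable from s4 and able to reach an accepting state) are {s4, s5}.
Restricted to these states the transition graph has no cycle, so every accepting path has bounded length and L is finite.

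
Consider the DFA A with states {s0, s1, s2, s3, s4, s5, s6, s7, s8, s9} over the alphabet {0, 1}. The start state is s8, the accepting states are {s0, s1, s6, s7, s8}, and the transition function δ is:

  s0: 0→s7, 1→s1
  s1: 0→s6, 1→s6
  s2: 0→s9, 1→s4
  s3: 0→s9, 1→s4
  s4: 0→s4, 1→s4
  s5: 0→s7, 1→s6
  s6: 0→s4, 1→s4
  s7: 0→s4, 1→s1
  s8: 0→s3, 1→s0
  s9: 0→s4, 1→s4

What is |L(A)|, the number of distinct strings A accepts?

The useful subgraph on states {s0, s1, s6, s7, s8} is acyclic, so L(A) is finite; the longest accepting path visits 5 useful states, giving maximum string length 4.
Counting accepting paths from s8 by length: 1 of length 0, 1 of length 1, 2 of length 2, 3 of length 3, 2 of length 4. Total 9.

9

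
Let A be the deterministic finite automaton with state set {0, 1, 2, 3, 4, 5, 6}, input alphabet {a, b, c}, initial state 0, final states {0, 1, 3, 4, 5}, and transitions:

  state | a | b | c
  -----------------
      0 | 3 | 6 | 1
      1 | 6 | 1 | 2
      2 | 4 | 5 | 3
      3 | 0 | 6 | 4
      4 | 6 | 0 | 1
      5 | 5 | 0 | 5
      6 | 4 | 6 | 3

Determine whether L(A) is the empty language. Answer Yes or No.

The empty string ε is accepted: the run 0 ends in the accepting state 0.
Since at least one string is accepted, L(A) is not empty.

No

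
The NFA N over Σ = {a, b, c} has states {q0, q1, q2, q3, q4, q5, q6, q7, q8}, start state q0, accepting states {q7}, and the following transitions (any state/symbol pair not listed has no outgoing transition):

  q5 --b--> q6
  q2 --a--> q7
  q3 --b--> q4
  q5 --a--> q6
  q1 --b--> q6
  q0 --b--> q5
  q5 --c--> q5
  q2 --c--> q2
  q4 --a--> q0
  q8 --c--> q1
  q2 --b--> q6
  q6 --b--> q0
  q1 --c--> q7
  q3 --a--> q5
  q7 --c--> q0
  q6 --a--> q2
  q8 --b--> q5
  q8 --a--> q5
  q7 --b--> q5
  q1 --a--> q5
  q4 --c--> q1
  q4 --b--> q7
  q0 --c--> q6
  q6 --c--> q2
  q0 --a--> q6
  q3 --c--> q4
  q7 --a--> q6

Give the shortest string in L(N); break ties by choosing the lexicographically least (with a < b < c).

A breadth-first search from q0 reaches an accepting state first via the path q0 → q6 → q2 → q7 on input aaa.
No string of length < 3 is accepted (BFS exhausts all shorter strings without reaching an accepting state), and aaa is the lexicographically least accepting string of length 3.

aaa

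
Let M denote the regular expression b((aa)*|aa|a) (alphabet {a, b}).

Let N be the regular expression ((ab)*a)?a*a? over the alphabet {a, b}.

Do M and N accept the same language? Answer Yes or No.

The string b is accepted by M but rejected by N.
So L(M) ≠ L(N).

No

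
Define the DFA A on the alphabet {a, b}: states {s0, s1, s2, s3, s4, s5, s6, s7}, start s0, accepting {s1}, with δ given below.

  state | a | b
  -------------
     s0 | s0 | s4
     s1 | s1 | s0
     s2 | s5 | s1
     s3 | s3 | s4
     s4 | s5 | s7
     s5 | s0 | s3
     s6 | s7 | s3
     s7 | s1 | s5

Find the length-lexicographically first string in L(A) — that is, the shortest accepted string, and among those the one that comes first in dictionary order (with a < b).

bba

A breadth-first search from s0 reaches an accepting state first via the path s0 → s4 → s7 → s1 on input bba.
No string of length < 3 is accepted (BFS exhausts all shorter strings without reaching an accepting state), and bba is the lexicographically least accepting string of length 3.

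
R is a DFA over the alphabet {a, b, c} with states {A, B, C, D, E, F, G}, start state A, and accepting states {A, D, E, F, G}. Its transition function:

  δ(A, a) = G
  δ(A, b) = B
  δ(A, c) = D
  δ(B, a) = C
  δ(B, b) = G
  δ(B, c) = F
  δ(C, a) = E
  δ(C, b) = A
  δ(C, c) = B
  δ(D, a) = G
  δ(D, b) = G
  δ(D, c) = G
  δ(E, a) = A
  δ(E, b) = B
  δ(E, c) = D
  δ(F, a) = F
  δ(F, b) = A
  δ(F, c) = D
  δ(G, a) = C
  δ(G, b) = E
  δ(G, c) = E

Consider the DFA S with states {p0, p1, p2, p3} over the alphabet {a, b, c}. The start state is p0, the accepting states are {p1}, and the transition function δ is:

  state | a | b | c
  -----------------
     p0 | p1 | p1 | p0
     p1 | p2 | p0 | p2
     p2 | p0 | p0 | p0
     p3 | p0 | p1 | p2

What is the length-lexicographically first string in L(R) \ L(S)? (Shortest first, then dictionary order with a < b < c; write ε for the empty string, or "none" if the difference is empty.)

The empty string ε is accepted by R but not by S.
Since ε is the unique shortest string, it is the required witness.

ε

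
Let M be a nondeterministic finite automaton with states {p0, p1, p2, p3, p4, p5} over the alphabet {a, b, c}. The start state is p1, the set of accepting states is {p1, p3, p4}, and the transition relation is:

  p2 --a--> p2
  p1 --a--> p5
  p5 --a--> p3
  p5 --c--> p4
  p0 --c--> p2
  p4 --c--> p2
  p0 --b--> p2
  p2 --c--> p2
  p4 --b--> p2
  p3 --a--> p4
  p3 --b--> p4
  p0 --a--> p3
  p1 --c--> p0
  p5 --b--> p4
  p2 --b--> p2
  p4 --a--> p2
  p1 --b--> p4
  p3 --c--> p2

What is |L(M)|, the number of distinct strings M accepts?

The useful subgraph on states {p0, p1, p3, p4, p5} is acyclic, so L(M) is finite; the longest accepting path visits 4 useful states, giving maximum string length 3.
Counting accepting paths from p1 by length: 1 of length 0, 1 of length 1, 4 of length 2, 4 of length 3. Total 10.

10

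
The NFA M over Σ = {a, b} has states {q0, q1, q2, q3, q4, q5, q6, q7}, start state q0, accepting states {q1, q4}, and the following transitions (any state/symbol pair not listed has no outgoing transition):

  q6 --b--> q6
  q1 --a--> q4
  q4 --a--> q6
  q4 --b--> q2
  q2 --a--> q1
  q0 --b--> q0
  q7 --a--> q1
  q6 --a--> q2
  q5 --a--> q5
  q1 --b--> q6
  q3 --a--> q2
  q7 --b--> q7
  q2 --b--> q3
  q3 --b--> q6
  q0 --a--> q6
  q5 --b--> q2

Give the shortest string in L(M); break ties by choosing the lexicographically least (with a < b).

aaa

A breadth-first search from q0 reaches an accepting state first via the path q0 → q6 → q2 → q1 on input aaa.
No string of length < 3 is accepted (BFS exhausts all shorter strings without reaching an accepting state), and aaa is the lexicographically least accepting string of length 3.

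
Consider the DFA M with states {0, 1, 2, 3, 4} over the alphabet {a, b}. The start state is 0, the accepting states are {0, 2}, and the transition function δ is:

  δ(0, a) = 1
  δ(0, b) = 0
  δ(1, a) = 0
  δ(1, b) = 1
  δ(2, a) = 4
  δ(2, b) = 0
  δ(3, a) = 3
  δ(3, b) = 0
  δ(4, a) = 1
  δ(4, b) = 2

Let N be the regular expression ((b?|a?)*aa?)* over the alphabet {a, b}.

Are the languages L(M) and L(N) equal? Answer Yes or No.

No

The string b is accepted by M but rejected by N.
So L(M) ≠ L(N).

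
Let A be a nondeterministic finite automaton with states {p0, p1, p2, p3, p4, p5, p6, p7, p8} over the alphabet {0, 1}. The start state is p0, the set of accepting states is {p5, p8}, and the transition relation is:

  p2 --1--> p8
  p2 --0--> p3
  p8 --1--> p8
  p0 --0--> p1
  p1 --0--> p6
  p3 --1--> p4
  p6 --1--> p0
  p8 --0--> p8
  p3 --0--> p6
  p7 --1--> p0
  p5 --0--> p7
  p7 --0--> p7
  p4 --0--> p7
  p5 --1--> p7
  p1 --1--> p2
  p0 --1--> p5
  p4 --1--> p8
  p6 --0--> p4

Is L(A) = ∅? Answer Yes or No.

No

The string 1 is accepted: the run p0 → p5 ends in the accepting state p5.
Since at least one string is accepted, L(A) is not empty.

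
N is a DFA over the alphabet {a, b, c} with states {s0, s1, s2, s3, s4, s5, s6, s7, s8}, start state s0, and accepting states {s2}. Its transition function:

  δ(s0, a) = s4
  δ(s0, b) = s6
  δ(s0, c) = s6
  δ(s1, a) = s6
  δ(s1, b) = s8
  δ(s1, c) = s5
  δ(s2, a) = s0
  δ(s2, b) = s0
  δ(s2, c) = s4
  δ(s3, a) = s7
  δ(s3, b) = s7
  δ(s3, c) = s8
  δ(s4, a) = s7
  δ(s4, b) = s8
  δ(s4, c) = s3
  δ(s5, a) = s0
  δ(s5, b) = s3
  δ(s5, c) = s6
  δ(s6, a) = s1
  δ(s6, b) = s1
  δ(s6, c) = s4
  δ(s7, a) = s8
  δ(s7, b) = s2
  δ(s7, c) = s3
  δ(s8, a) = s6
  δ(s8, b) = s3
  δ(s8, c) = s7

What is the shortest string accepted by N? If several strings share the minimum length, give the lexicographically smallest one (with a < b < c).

A breadth-first search from s0 reaches an accepting state first via the path s0 → s4 → s7 → s2 on input aab.
No string of length < 3 is accepted (BFS exhausts all shorter strings without reaching an accepting state), and aab is the lexicographically least accepting string of length 3.

aab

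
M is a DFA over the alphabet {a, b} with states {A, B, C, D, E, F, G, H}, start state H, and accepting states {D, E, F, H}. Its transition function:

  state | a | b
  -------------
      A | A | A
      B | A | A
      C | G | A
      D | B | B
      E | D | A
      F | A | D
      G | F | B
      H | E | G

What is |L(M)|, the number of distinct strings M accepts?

The useful subgraph on states {D, E, F, G, H} is acyclic, so L(M) is finite; the longest accepting path visits 4 useful states, giving maximum string length 3.
Counting accepting paths from H by length: 1 of length 0, 1 of length 1, 2 of length 2, 1 of length 3. Total 5.

5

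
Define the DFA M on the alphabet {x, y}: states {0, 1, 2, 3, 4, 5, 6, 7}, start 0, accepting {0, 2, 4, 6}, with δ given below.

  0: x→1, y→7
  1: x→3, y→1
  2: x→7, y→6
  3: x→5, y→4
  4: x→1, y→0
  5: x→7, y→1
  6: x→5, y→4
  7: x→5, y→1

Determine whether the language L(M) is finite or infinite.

infinite

State 1 is reachable from the start and can reach an accepting state, and it lies on the cycle 1 → 1.
Traversing that cycle any number of times yields accepted strings of unbounded length, so the language is infinite.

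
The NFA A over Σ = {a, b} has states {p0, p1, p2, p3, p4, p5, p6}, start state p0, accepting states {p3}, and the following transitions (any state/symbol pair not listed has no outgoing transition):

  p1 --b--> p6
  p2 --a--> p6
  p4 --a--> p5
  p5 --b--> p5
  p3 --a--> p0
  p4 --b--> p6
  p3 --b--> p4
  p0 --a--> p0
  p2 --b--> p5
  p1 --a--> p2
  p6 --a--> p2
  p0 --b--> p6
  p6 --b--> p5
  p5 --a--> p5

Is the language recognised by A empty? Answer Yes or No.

Yes

The states reachable from the start state are {p0, p2, p5, p6}.
None of the accepting states {p3} is reachable, so no string is accepted and L(A) = ∅.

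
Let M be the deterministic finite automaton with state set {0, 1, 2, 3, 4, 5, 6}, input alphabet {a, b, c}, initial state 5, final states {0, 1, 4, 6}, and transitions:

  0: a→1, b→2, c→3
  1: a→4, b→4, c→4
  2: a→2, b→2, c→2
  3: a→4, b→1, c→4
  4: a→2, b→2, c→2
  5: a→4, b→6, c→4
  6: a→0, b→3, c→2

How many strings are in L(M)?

20

The useful subgraph on states {0, 1, 3, 4, 5, 6} is acyclic, so L(M) is finite; the longest accepting path visits 6 useful states, giving maximum string length 5.
Counting accepting paths from 5 by length: 3 of length 1, 1 of length 2, 4 of length 3, 9 of length 4, 3 of length 5. Total 20.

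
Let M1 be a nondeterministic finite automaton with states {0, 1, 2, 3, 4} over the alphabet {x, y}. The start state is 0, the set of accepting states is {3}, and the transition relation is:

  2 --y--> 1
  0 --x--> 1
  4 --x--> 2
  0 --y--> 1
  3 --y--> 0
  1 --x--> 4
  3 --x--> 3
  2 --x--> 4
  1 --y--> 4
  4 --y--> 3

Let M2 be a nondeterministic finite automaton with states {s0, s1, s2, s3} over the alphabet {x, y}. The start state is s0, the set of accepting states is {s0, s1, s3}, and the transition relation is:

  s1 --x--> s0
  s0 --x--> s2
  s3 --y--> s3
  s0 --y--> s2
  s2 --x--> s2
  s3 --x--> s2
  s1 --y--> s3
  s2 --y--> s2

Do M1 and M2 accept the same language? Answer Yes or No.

No

The string xxy is accepted by M1 but rejected by M2.
So L(M1) ≠ L(M2).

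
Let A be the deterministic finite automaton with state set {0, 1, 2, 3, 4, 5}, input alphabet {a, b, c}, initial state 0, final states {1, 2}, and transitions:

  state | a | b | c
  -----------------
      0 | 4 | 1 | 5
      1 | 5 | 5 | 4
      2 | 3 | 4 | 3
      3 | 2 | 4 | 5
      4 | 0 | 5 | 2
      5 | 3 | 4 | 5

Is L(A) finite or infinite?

State 0 is reachable from the start and can reach an accepting state, and it lies on the cycle 0 → 1 → 4 → 0.
Traversing that cycle any number of times yields accepted strings of unbounded length, so the language is infinite.

infinite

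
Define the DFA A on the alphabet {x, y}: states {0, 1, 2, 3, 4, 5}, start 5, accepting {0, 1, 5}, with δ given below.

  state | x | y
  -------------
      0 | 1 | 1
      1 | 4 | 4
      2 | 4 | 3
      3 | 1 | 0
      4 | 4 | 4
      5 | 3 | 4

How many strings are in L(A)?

5

The useful subgraph on states {0, 1, 3, 5} is acyclic, so L(A) is finite; the longest accepting path visits 4 useful states, giving maximum string length 3.
Counting accepting paths from 5 by length: 1 of length 0, 2 of length 2, 2 of length 3. Total 5.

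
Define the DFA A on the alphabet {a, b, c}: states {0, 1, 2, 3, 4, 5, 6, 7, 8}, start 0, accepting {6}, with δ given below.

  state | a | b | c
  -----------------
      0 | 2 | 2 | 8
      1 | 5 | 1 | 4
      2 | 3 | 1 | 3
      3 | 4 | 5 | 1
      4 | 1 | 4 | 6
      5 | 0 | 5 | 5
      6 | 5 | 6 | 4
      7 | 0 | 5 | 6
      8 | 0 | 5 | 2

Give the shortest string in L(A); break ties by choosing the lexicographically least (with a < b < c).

aaac

A breadth-first search from 0 reaches an accepting state first via the path 0 → 2 → 3 → 4 → 6 on input aaac.
No string of length < 4 is accepted (BFS exhausts all shorter strings without reaching an accepting state), and aaac is the lexicographically least accepting string of length 4.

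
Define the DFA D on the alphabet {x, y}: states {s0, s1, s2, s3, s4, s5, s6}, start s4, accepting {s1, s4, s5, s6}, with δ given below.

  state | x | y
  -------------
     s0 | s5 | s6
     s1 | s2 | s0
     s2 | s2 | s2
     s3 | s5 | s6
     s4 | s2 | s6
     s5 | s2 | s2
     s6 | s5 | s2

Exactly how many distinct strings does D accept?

3

The useful subgraph on states {s4, s5, s6} is acyclic, so L(D) is finite; the longest accepting path visits 3 useful states, giving maximum string length 2.
Counting accepting paths from s4 by length: 1 of length 0, 1 of length 1, 1 of length 2. Total 3.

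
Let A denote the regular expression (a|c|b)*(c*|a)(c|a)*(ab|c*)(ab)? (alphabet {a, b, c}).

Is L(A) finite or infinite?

The expression contains a Kleene star applied to a subexpression that matches at least one nonempty string, so it matches strings of unbounded length.
Hence L(A) is infinite.

infinite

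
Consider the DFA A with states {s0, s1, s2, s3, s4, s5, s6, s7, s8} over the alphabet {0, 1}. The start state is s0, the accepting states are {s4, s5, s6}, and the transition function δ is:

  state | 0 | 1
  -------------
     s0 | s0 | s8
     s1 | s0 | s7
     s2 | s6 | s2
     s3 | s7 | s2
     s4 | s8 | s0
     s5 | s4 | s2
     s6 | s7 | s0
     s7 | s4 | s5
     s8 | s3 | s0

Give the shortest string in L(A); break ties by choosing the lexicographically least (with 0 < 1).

1000

A breadth-first search from s0 reaches an accepting state first via the path s0 → s8 → s3 → s7 → s4 on input 1000.
No string of length < 4 is accepted (BFS exhausts all shorter strings without reaching an accepting state), and 1000 is the lexicographically least accepting string of length 4.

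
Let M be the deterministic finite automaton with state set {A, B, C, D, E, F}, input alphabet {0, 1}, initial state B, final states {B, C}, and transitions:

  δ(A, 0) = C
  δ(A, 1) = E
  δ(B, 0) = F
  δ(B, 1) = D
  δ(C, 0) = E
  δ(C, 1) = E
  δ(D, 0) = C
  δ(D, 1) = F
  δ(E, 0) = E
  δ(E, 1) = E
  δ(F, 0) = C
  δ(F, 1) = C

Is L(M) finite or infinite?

The useful states (reachable from B and able to reach an accepting state) are {B, C, D, F}.
Restricted to these states the transition graph has no cycle, so every accepting path has bounded length and L is finite.

finite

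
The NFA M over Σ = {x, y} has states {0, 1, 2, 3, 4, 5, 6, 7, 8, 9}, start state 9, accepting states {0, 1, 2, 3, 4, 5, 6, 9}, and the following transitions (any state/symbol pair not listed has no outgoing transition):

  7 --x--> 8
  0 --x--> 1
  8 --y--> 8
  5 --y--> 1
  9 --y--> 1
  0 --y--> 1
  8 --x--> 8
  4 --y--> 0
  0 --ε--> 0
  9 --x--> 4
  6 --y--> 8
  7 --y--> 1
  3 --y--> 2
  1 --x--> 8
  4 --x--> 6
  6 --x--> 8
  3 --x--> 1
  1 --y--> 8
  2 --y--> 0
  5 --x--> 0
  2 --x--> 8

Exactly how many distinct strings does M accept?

7

The useful subgraph on states {0, 1, 4, 6, 9} is acyclic, so L(M) is finite; the longest accepting path visits 4 useful states, giving maximum string length 3.
Counting accepting paths from 9 by length: 1 of length 0, 2 of length 1, 2 of length 2, 2 of length 3. Total 7.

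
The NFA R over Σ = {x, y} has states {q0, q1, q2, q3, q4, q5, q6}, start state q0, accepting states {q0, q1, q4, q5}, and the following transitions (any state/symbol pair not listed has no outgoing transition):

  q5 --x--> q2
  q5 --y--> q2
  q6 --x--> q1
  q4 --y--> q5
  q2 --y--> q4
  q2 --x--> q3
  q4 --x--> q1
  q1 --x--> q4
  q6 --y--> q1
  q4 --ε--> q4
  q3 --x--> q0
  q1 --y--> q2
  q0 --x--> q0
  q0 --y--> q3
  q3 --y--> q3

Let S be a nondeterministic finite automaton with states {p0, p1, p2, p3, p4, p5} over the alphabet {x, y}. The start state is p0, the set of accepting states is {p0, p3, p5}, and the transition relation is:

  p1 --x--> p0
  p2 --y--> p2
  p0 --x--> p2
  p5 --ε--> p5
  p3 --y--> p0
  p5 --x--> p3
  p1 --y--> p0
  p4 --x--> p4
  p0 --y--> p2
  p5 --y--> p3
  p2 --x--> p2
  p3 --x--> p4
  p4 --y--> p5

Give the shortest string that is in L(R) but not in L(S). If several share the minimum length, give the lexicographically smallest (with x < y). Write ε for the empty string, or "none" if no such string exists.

The string x is accepted by R but not by S.
No shorter string lies in the difference, and x is the lexicographically first length-1 string in L(R) \ L(S).

x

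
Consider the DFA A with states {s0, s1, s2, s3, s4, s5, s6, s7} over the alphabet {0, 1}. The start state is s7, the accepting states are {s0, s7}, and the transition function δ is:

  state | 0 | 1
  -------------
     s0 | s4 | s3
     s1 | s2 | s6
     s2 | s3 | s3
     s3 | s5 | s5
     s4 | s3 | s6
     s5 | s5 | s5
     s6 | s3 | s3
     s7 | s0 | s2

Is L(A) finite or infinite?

finite

The useful states (reachable from s7 and able to reach an accepting state) are {s0, s7}.
Restricted to these states the transition graph has no cycle, so every accepting path has bounded length and L is finite.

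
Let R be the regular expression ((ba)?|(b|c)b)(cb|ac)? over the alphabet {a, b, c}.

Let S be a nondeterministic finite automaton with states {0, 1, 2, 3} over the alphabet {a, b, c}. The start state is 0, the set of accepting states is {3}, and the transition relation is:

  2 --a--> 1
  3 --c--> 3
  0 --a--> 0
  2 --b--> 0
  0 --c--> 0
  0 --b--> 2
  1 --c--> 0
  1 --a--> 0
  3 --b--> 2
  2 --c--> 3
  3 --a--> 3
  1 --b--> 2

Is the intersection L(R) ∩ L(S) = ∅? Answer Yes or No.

Yes

Converting the expression R to a DFA (subset construction, then merging equivalent states) gives the minimal DFA with states {r0, r1, r2, r3, r4, r5, r6, r7}, start state r0, accepting states {r0, r5, r6} and transitions r0: a→r1, b→r2, c→r3; r1: a→r4, b→r4, c→r5; r2: a→r6, b→r6, c→r4; r3: a→r4, b→r6, c→r4; r4: a→r4, b→r4, c→r4; r5: a→r4, b→r4, c→r4; r6: a→r1, b→r4, c→r7; r7: a→r4, b→r5, c→r4.
Exploring the product automaton R × S from the start pair (r0, 0), following both machines on each input symbol, reaches 16 state pairs: (r0, 0), (r1, 0), (r2, 2), (r3, 0), (r4, 0), (r4, 2), (r5, 0), (r6, 1), (r6, 0), (r4, 3), (r6, 2), (r4, 1), (r7, 0), (r1, 1), (r7, 3), (r5, 2).
R accepts in {r0, r5, r6} and S accepts in {3}; no reachable pair has both components accepting, so no string drives both machines to acceptance simultaneously and L(R) ∩ L(S) = ∅.
So no string is accepted by both, and the intersection is empty.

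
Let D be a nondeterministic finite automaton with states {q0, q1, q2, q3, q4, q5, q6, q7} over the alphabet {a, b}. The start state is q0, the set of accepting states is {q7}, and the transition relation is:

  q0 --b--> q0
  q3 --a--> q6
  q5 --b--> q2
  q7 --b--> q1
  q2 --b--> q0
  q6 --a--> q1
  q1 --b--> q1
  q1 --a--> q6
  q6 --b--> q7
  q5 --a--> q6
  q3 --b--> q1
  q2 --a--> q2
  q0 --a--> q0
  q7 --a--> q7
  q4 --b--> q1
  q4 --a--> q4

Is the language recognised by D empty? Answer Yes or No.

Yes

The states reachable from the start state are {q0}.
None of the accepting states {q7} is reachable, so no string is accepted and L(D) = ∅.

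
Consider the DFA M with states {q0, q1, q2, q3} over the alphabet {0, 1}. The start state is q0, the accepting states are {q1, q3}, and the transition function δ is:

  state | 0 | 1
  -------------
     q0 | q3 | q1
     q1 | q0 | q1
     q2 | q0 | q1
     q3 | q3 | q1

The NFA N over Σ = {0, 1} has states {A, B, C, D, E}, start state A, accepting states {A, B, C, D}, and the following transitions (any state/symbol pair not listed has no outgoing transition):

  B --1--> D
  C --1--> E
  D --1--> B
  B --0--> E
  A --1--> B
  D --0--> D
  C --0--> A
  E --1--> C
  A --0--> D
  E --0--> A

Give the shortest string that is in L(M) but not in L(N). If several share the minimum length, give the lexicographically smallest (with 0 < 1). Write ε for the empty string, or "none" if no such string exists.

The string 1011 is accepted by M but not by N.
No shorter string lies in the difference, and 1011 is the lexicographically first length-4 string in L(M) \ L(N).

1011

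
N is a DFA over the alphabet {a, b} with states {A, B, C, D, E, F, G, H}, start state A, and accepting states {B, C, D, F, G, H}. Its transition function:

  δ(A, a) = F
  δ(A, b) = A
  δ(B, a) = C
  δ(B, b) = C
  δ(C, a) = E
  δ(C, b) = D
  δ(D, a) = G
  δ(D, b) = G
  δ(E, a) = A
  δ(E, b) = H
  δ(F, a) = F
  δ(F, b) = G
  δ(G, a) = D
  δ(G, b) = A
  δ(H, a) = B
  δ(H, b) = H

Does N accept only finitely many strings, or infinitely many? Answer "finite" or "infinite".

State A is reachable from the start and can reach an accepting state, and it lies on the cycle A → A.
Traversing that cycle any number of times yields accepted strings of unbounded length, so the language is infinite.

infinite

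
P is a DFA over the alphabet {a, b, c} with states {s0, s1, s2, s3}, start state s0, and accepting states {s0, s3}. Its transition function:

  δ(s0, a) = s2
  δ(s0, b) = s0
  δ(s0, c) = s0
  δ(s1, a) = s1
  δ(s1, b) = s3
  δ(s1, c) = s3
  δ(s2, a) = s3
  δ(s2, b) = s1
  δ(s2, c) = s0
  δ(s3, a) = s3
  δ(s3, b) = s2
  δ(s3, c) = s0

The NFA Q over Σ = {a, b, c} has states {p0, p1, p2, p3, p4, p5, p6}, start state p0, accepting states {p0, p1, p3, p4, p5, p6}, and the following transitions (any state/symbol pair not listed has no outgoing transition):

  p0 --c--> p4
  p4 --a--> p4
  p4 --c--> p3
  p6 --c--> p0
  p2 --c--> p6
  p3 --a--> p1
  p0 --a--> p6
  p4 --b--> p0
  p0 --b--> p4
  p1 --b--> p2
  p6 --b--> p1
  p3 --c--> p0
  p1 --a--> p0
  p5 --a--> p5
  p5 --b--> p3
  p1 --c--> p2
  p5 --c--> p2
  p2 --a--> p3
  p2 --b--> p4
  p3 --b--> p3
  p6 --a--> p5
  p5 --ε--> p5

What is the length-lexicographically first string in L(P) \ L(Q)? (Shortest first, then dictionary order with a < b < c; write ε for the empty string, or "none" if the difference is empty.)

The string aac is accepted by P but not by Q.
No shorter string lies in the difference, and aac is the lexicographically first length-3 string in L(P) \ L(Q).

aac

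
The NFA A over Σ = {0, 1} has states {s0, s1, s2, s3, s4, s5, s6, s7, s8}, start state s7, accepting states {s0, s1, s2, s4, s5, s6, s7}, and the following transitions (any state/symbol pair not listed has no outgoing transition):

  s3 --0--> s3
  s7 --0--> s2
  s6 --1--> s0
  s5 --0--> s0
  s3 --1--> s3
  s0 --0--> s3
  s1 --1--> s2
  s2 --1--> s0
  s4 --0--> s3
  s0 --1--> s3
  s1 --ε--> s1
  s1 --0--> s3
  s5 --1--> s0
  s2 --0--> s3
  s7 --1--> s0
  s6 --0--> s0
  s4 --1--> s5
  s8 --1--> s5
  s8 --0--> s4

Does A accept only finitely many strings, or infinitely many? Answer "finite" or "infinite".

The useful states (reachable from s7 and able to reach an accepting state) are {s0, s2, s7}.
Restricted to these states the transition graph has no cycle, so every accepting path has bounded length and L is finite.

finite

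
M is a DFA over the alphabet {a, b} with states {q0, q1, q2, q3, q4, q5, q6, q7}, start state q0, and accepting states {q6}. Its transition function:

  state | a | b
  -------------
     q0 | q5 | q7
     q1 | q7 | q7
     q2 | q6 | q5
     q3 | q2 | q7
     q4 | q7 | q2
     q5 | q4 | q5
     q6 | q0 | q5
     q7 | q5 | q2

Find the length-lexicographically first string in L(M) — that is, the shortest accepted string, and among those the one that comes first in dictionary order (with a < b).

bba

A breadth-first search from q0 reaches an accepting state first via the path q0 → q7 → q2 → q6 on input bba.
No string of length < 3 is accepted (BFS exhausts all shorter strings without reaching an accepting state), and bba is the lexicographically least accepting string of length 3.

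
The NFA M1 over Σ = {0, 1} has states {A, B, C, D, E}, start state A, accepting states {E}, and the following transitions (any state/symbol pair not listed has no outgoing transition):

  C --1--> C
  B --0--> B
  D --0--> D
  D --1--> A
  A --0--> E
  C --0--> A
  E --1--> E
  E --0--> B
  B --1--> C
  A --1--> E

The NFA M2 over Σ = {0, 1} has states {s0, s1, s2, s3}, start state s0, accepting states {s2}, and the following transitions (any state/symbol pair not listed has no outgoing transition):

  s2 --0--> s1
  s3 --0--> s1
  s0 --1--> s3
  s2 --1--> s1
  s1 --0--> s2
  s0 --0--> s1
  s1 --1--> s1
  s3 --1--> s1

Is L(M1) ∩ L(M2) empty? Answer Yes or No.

Exploring the product automaton M1 × M2 from the start pair (A, s0), following both machines on each input symbol, reaches 7 state pairs: (A, s0), (E, s1), (E, s3), (B, s2), (B, s1), (C, s1), (A, s2).
M1 accepts in {E} and M2 accepts in {s2}; no reachable pair has both components accepting, so no string drives both machines to acceptance simultaneously and L(M1) ∩ L(M2) = ∅.
So no string is accepted by both, and the intersection is empty.

Yes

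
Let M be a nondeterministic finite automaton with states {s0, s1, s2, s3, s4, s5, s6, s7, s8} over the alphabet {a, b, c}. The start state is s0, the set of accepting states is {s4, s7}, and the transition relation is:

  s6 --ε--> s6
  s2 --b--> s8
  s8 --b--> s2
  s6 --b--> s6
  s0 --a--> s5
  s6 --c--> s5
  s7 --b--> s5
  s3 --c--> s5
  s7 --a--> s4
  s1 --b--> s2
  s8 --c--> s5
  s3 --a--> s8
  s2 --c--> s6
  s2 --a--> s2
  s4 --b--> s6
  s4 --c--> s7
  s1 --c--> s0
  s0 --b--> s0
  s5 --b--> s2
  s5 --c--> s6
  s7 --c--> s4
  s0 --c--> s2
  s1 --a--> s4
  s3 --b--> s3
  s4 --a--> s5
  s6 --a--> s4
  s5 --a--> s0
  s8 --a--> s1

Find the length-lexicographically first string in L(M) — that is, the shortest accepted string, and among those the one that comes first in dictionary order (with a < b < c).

aca

A breadth-first search from s0 reaches an accepting state first via the path s0 → s5 → s6 → s4 on input aca.
No string of length < 3 is accepted (BFS exhausts all shorter strings without reaching an accepting state), and aca is the lexicographically least accepting string of length 3.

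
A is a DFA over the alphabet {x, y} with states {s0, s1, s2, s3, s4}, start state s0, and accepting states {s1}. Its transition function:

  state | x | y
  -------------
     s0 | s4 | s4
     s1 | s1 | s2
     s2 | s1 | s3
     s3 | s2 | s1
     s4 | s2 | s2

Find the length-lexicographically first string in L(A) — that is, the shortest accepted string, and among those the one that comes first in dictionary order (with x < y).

xxx

A breadth-first search from s0 reaches an accepting state first via the path s0 → s4 → s2 → s1 on input xxx.
No string of length < 3 is accepted (BFS exhausts all shorter strings without reaching an accepting state), and xxx is the lexicographically least accepting string of length 3.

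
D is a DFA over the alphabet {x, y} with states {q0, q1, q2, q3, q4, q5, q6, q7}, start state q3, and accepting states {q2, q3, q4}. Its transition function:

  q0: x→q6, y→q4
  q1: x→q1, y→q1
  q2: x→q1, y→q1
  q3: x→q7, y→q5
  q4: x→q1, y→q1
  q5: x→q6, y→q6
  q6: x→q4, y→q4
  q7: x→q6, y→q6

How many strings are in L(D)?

9

The useful subgraph on states {q3, q4, q5, q6, q7} is acyclic, so L(D) is finite; the longest accepting path visits 4 useful states, giving maximum string length 3.
Counting accepting paths from q3 by length: 1 of length 0, 8 of length 3. Total 9.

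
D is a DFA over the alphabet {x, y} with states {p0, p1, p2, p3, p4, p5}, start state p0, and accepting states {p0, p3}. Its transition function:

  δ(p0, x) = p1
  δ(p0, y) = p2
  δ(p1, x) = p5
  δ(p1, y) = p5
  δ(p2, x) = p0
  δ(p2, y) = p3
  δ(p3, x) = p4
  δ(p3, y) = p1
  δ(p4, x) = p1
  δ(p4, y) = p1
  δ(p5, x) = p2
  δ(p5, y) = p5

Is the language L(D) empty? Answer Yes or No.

The empty string ε is accepted: the run p0 ends in the accepting state p0.
Since at least one string is accepted, L(D) is not empty.

No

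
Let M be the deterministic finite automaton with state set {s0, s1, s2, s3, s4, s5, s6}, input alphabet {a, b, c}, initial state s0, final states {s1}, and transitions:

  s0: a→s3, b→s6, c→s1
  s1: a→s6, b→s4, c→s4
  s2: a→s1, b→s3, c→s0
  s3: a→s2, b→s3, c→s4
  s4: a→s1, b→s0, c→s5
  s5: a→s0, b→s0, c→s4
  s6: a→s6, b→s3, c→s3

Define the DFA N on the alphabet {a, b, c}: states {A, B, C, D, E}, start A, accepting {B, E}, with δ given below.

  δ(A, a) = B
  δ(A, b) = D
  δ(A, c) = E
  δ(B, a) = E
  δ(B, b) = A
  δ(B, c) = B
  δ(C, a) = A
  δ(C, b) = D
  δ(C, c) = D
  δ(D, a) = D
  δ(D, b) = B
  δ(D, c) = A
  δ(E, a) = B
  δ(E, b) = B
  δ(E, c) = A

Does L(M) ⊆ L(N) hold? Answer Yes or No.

No

The string ccbc is in L(M) but not in L(N).
So L(M) ⊄ L(N).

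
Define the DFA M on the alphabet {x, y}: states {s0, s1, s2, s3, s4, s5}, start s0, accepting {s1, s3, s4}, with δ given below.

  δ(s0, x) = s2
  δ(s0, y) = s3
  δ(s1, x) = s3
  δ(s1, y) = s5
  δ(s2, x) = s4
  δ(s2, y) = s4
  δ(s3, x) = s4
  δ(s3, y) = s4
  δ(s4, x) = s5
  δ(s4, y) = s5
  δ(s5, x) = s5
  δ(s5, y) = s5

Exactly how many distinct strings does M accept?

The useful subgraph on states {s0, s2, s3, s4} is acyclic, so L(M) is finite; the longest accepting path visits 3 useful states, giving maximum string length 2.
Counting accepting paths from s0 by length: 1 of length 1, 4 of length 2. Total 5.

5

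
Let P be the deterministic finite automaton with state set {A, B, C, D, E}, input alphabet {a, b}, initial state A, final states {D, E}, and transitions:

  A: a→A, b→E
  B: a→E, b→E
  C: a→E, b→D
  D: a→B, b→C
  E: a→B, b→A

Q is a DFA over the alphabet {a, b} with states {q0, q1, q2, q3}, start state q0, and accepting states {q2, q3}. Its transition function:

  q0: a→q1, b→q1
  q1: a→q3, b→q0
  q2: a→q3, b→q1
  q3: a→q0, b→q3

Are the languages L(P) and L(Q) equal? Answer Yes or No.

The string b is accepted by P but rejected by Q.
So L(P) ≠ L(Q).

No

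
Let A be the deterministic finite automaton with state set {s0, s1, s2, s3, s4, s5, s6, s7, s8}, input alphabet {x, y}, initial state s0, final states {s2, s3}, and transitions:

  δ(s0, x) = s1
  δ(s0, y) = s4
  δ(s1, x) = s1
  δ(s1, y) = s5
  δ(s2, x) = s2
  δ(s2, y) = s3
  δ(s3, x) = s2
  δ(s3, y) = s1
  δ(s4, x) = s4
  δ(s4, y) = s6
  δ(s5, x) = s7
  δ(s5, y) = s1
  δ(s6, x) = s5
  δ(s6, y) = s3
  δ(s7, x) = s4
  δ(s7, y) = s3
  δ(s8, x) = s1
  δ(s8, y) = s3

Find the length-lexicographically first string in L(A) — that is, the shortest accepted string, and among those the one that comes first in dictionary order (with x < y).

A breadth-first search from s0 reaches an accepting state first via the path s0 → s4 → s6 → s3 on input yyy.
No string of length < 3 is accepted (BFS exhausts all shorter strings without reaching an accepting state), and yyy is the lexicographically least accepting string of length 3.

yyy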